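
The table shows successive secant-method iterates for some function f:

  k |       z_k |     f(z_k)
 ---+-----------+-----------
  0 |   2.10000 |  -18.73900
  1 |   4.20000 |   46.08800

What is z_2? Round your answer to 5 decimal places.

z_2 = 4.20000 − 46.08800·(4.20000 − 2.10000) / (46.08800 − (-18.73900))
   = 4.20000 − (96.7848000)/(64.8270000) = 2.7070295

2.70703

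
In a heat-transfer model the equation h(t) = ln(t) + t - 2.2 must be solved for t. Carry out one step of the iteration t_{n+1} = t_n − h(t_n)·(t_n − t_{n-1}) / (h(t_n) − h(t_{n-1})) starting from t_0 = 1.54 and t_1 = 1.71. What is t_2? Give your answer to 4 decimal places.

1.6812

h(1.54) = -0.228218, h(1.71) = 0.046493
t_2 = 1.710000 − 0.046493·(1.710000 − 1.540000) / (0.046493 − (-0.228218)) = 1.710000 − (0.007904)/(0.274711) = 1.681228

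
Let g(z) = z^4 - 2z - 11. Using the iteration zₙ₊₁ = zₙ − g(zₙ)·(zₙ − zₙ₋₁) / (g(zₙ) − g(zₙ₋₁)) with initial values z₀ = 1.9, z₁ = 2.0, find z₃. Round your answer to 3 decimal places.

g(1.9) = -1.76790, g(2.0) = 1.00000
z₂ = 2.00000 − 1.00000·(2.00000 − 1.90000) / (1.00000 − (-1.76790)) = 2.00000 − (0.10000)/(2.76790) = 1.96387
g(1.96387) = -0.05290
z₃ = 1.96387 − (-0.05290)·(1.96387 − 2.00000) / (-0.05290 − 1.00000) = 1.96387 − (0.00191)/(-1.05290) = 1.96569

1.966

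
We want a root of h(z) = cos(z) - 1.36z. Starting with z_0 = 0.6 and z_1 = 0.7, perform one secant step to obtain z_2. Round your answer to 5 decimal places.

0.60475

h(0.6) = 0.0093356, h(0.7) = -0.1871578
z_2 = 0.7000000 − (-0.1871578)·(0.7000000 − 0.6000000) / (-0.1871578 − 0.0093356) = 0.7000000 − (-0.0187158)/(-0.1964934) = 0.6047511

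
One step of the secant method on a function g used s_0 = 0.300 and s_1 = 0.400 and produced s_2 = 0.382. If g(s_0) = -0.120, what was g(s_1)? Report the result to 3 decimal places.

0.026

The secant line through (0.300, -0.120) and (0.400, g(s_1)) crosses zero at s_2 = 0.382.
So (0.300, -0.120), (0.400, g(s_1)), (0.382, 0) are collinear:
g(s_1) = -0.120 · (0.400 − 0.382) / (0.300 − 0.382) = -0.120 · (0.01800)/(-0.08200) = 0.02634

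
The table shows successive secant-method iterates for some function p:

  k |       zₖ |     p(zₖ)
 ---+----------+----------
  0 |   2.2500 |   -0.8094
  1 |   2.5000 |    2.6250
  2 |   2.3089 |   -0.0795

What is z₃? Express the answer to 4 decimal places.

2.3145

z₃ = 2.3089 − (-0.0795)·(2.3089 − 2.5000) / (-0.0795 − 2.6250)
   = 2.3089 − (0.015192)/(-2.704500) = 2.314517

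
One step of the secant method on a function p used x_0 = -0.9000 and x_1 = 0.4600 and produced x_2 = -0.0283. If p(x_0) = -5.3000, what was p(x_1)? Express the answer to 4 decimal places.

The secant line through (-0.9000, -5.3000) and (0.4600, p(x_1)) crosses zero at x_2 = -0.0283.
So (-0.9000, -5.3000), (0.4600, p(x_1)), (-0.0283, 0) are collinear:
p(x_1) = -5.3000 · (0.4600 − (-0.0283)) / (-0.9000 − (-0.0283)) = -5.3000 · (0.488300)/(-0.871700) = 2.968900

2.9689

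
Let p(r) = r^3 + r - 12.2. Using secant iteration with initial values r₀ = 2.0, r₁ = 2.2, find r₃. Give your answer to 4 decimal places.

2.1574

p(2.0) = -2.200000, p(2.2) = 0.648000
r₂ = 2.200000 − 0.648000·(2.200000 − 2.000000) / (0.648000 − (-2.200000)) = 2.200000 − (0.129600)/(2.848000) = 2.154494
p(2.154494) = -0.044674
r₃ = 2.154494 − (-0.044674)·(2.154494 − 2.200000) / (-0.044674 − 0.648000) = 2.154494 − (0.002033)/(-0.692674) = 2.157429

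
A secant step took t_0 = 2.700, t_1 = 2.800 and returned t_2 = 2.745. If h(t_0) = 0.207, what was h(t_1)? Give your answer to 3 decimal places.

The secant line through (2.700, 0.207) and (2.800, h(t_1)) crosses zero at t_2 = 2.745.
So (2.700, 0.207), (2.800, h(t_1)), (2.745, 0) are collinear:
h(t_1) = 0.207 · (2.800 − 2.745) / (2.700 − 2.745) = 0.207 · (0.05500)/(-0.04500) = -0.25300

-0.253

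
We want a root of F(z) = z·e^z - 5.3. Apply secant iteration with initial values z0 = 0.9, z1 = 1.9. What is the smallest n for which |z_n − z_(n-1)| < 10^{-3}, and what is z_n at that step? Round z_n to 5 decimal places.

n = 6, z_n = 1.36013

F(0.9) = -3.0863572, F(1.9) = 7.4031994
z2 = 1.9000000 − 7.4031994·(1.0000000)/(10.4895566) = 1.1942314;  |Δ| = 0.7057686
F(1.1942314) = -1.3578185
z3 = 1.1942314 − (-1.3578185)·(-0.7057686)/(-8.7610180) = 1.3036143;  |Δ| = 0.1093829
F(1.3036143) = -0.4993324
z4 = 1.3036143 − (-0.4993324)·(0.1093829)/(0.8584862) = 1.3672361;  |Δ| = 0.0636218
F(1.3672361) = 0.0657030
z5 = 1.3672361 − 0.0657030·(0.0636218)/(0.5650354) = 1.3598381;  |Δ| = 0.0073980
F(1.3598381) = -0.0026655
z6 = 1.3598381 − (-0.0026655)·(-0.0073980)/(-0.0683685) = 1.3601265;  |Δ| = 0.0002884
|z6 − z5| = 0.0002884 < 10^{-3}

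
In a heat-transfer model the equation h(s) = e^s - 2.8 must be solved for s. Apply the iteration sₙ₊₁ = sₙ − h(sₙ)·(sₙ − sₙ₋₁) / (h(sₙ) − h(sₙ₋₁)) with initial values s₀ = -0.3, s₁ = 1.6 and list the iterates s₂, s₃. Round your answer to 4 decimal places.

h(-0.3) = -2.059182, h(1.6) = 2.153032
s₂ = 1.600000 − 2.153032·(1.600000 − (-0.300000)) / (2.153032 − (-2.059182)) = 1.600000 − (4.090762)/(4.212214) = 0.628833
h(0.628833) = -0.924579
s₃ = 0.628833 − (-0.924579)·(0.628833 − 1.600000) / (-0.924579 − 2.153032) = 0.628833 − (0.897920)/(-3.077611) = 0.920592

0.6288, 0.9206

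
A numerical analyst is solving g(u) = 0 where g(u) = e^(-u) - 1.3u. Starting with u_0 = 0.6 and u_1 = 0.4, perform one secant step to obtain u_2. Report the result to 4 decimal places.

g(0.6) = -0.231188, g(0.4) = 0.150320
u_2 = 0.400000 − 0.150320·(0.400000 − 0.600000) / (0.150320 − (-0.231188)) = 0.400000 − (-0.030064)/(0.381508) = 0.478803

0.4788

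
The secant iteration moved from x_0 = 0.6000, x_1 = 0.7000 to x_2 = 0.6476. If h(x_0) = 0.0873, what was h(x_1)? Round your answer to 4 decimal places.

The secant line through (0.6000, 0.0873) and (0.7000, h(x_1)) crosses zero at x_2 = 0.6476.
So (0.6000, 0.0873), (0.7000, h(x_1)), (0.6476, 0) are collinear:
h(x_1) = 0.0873 · (0.7000 − 0.6476) / (0.6000 − 0.6476) = 0.0873 · (0.052400)/(-0.047600) = -0.096103

-0.0961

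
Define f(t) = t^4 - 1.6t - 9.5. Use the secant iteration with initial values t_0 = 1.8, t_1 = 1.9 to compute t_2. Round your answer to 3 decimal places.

f(1.8) = -1.88240, f(1.9) = 0.49210
t_2 = 1.90000 − 0.49210·(1.90000 − 1.80000) / (0.49210 − (-1.88240)) = 1.90000 − (0.04921)/(2.37450) = 1.87928

1.879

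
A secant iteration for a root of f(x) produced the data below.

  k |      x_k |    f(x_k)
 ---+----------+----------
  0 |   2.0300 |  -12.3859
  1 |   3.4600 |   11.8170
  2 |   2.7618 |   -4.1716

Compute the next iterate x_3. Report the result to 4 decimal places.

x_3 = 2.7618 − (-4.1716)·(2.7618 − 3.4600) / (-4.1716 − 11.8170)
   = 2.7618 − (2.912611)/(-15.988600) = 2.943968

2.9440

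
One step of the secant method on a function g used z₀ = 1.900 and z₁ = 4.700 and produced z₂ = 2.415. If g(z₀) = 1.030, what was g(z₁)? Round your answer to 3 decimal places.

-4.570

The secant line through (1.900, 1.030) and (4.700, g(z₁)) crosses zero at z₂ = 2.415.
So (1.900, 1.030), (4.700, g(z₁)), (2.415, 0) are collinear:
g(z₁) = 1.030 · (4.700 − 2.415) / (1.900 − 2.415) = 1.030 · (2.28500)/(-0.51500) = -4.57000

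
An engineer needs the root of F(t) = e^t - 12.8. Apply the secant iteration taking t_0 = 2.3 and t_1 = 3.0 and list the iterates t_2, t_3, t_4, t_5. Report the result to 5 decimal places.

F(2.3) = -2.8258175, F(3.0) = 7.2855369
t_2 = 3.0000000 − 7.2855369·(3.0000000 − 2.3000000) / (7.2855369 − (-2.8258175)) = 3.0000000 − (5.0998758)/(10.1113545) = 2.4956288
F(2.4956288) = -0.6706418
t_3 = 2.4956288 − (-0.6706418)·(2.4956288 − 3.0000000) / (-0.6706418 − 7.2855369) = 2.4956288 − (0.3382524)/(-7.9561787) = 2.5381432
F(2.5381432) = -0.1438503
t_4 = 2.5381432 − (-0.1438503)·(2.5381432 − 2.4956288) / (-0.1438503 − (-0.6706418)) = 2.5381432 − (-0.0061157)/(0.5267915) = 2.5497526
F(2.5497526) = 0.0039357
t_5 = 2.5497526 − 0.0039357·(2.5497526 − 2.5381432) / (0.0039357 − (-0.1438503)) = 2.5497526 − (0.0000457)/(0.1477860) = 2.5494434

2.49563, 2.53814, 2.54975, 2.54944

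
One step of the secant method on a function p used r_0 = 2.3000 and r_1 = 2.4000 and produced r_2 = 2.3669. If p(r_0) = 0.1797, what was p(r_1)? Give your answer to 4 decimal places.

The secant line through (2.3000, 0.1797) and (2.4000, p(r_1)) crosses zero at r_2 = 2.3669.
So (2.3000, 0.1797), (2.4000, p(r_1)), (2.3669, 0) are collinear:
p(r_1) = 0.1797 · (2.4000 − 2.3669) / (2.3000 − 2.3669) = 0.1797 · (0.033100)/(-0.066900) = -0.088910

-0.0889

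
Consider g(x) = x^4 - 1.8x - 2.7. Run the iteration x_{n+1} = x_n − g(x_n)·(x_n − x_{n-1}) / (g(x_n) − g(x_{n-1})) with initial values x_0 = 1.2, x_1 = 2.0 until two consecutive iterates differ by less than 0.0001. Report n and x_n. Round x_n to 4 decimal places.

g(1.2) = -2.786400, g(2.0) = 9.700000
x_2 = 2.000000 − 9.700000·(0.800000)/(12.486400) = 1.378524;  |Δ| = 0.621476
g(1.378524) = -1.570097
x_3 = 1.378524 − (-1.570097)·(-0.621476)/(-11.270097) = 1.465105;  |Δ| = 0.086581
g(1.465105) = -0.729587
x_4 = 1.465105 − (-0.729587)·(0.086581)/(0.840510) = 1.540260;  |Δ| = 0.075155
g(1.540260) = 0.155817
x_5 = 1.540260 − 0.155817·(0.075155)/(0.885404) = 1.527034;  |Δ| = 0.013226
g(1.527034) = -0.011219
x_6 = 1.527034 − (-0.011219)·(-0.013226)/(-0.167035) = 1.527922;  |Δ| = 0.000888
g(1.527922) = -0.000154
x_7 = 1.527922 − (-0.000154)·(0.000888)/(0.011064) = 1.527935;  |Δ| = 0.000012
|x_7 − x_6| = 0.000012 < 0.0001

n = 7, x_n = 1.5279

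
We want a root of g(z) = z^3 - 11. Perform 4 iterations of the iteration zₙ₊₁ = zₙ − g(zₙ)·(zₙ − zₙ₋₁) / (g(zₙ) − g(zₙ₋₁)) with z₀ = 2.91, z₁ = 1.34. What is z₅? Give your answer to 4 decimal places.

2.2225

g(2.91) = 13.642171, g(1.34) = -8.593896
z₂ = 1.340000 − (-8.593896)·(1.340000 − 2.910000) / (-8.593896 − 13.642171) = 1.340000 − (13.492417)/(-22.236067) = 1.946781
g(1.946781) = -3.621788
z₃ = 1.946781 − (-3.621788)·(1.946781 − 1.340000) / (-3.621788 − (-8.593896)) = 1.946781 − (-2.197631)/(4.972108) = 2.388773
g(2.388773) = 2.630897
z₄ = 2.388773 − 2.630897·(2.388773 − 1.946781) / (2.630897 − (-3.621788)) = 2.388773 − (1.162835)/(6.252686) = 2.202799
g(2.202799) = -0.311308
z₅ = 2.202799 − (-0.311308)·(2.202799 − 2.388773) / (-0.311308 − 2.630897) = 2.202799 − (0.057895)/(-2.942205) = 2.222476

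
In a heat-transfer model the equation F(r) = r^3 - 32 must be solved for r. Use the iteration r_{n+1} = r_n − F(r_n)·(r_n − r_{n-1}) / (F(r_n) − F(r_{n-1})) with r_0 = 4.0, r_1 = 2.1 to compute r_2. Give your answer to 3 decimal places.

2.889

F(4.0) = 32.00000, F(2.1) = -22.73900
r_2 = 2.10000 − (-22.73900)·(2.10000 − 4.00000) / (-22.73900 − 32.00000) = 2.10000 − (43.20410)/(-54.73900) = 2.88927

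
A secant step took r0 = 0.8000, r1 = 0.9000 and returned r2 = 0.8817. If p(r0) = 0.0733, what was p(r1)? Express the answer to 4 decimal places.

-0.0164

The secant line through (0.8000, 0.0733) and (0.9000, p(r1)) crosses zero at r2 = 0.8817.
So (0.8000, 0.0733), (0.9000, p(r1)), (0.8817, 0) are collinear:
p(r1) = 0.0733 · (0.9000 − 0.8817) / (0.8000 − 0.8817) = 0.0733 · (0.018300)/(-0.081700) = -0.016418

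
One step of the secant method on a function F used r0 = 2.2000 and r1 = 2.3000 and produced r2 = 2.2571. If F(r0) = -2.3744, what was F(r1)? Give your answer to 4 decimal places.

The secant line through (2.2000, -2.3744) and (2.3000, F(r1)) crosses zero at r2 = 2.2571.
So (2.2000, -2.3744), (2.3000, F(r1)), (2.2571, 0) are collinear:
F(r1) = -2.3744 · (2.3000 − 2.2571) / (2.2000 − 2.2571) = -2.3744 · (0.042900)/(-0.057100) = 1.783919

1.7839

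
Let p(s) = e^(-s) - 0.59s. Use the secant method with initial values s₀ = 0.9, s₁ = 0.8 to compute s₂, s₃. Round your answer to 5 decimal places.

p(0.9) = -0.1244303, p(0.8) = -0.0226710
s₂ = 0.8000000 − (-0.0226710)·(0.8000000 − 0.9000000) / (-0.0226710 − (-0.1244303)) = 0.8000000 − (0.0022671)/(0.1017593) = 0.7777209
p(0.7777209) = 0.0005966
s₃ = 0.7777209 − 0.0005966·(0.7777209 − 0.8000000) / (0.0005966 − (-0.0226710)) = 0.7777209 − (-0.0000133)/(0.0232676) = 0.7782922

0.77772, 0.77829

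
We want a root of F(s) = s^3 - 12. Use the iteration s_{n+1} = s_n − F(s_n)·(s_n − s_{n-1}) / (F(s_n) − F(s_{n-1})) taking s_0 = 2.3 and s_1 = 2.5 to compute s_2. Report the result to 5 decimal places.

2.29034

F(2.3) = 0.1670000, F(2.5) = 3.6250000
s_2 = 2.5000000 − 3.6250000·(2.5000000 − 2.3000000) / (3.6250000 − 0.1670000) = 2.5000000 − (0.7250000)/(3.4580000) = 2.2903412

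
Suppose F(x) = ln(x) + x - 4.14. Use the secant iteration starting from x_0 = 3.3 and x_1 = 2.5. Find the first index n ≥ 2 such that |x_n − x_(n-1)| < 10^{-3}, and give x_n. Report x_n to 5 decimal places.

n = 4, x_n = 3.03108

F(3.3) = 0.3539225, F(2.5) = -0.7237093
x_2 = 2.5000000 − (-0.7237093)·(-0.8000000)/(-1.0776317) = 3.0372591;  |Δ| = 0.5372591
F(3.0372591) = 0.0082145
x_3 = 3.0372591 − 0.0082145·(0.5372591)/(0.7319238) = 3.0312293;  |Δ| = 0.0060298
F(3.0312293) = 0.0001975
x_4 = 3.0312293 − 0.0001975·(-0.0060298)/(-0.0080170) = 3.0310807;  |Δ| = 0.0001486
|x_4 − x_3| = 0.0001486 < 10^{-3}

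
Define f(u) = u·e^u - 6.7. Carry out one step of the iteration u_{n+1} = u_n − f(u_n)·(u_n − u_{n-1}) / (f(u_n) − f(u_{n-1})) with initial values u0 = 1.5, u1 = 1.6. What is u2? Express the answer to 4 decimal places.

1.4981

f(1.5) = 0.022534, f(1.6) = 1.224852
u2 = 1.600000 − 1.224852·(1.600000 − 1.500000) / (1.224852 − 0.022534) = 1.600000 − (0.122485)/(1.202318) = 1.498126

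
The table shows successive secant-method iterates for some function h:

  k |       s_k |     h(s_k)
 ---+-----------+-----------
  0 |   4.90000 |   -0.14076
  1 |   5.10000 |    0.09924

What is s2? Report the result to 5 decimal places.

s2 = 5.10000 − 0.09924·(5.10000 − 4.90000) / (0.09924 − (-0.14076))
   = 5.10000 − (0.0198480)/(0.2400000) = 5.0173000

5.01730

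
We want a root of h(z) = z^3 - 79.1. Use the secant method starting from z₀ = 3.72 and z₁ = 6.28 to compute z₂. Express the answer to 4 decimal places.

4.0804

h(3.72) = -27.621152, h(6.28) = 168.573152
z₂ = 6.280000 − 168.573152·(6.280000 − 3.720000) / (168.573152 − (-27.621152)) = 6.280000 − (431.547269)/(196.194304) = 4.080409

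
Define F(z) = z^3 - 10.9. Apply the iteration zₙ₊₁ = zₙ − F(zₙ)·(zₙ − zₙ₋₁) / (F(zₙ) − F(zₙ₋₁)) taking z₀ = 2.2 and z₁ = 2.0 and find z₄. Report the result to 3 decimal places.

F(2.2) = -0.25200, F(2.0) = -2.90000
z₂ = 2.00000 − (-2.90000)·(2.00000 − 2.20000) / (-2.90000 − (-0.25200)) = 2.00000 − (0.58000)/(-2.64800) = 2.21903
F(2.21903) = 0.02676
z₃ = 2.21903 − 0.02676·(2.21903 − 2.00000) / (0.02676 − (-2.90000)) = 2.21903 − (0.00586)/(2.92676) = 2.21703
F(2.21703) = -0.00280
z₄ = 2.21703 − (-0.00280)·(2.21703 − 2.21903) / (-0.00280 − 0.02676) = 2.21703 − (0.00001)/(-0.02956) = 2.21722

2.217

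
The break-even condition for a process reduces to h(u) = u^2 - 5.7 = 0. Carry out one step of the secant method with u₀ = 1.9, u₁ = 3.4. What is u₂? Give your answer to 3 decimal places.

2.294

h(1.9) = -2.09000, h(3.4) = 5.86000
u₂ = 3.40000 − 5.86000·(3.40000 − 1.90000) / (5.86000 − (-2.09000)) = 3.40000 − (8.79000)/(7.95000) = 2.29434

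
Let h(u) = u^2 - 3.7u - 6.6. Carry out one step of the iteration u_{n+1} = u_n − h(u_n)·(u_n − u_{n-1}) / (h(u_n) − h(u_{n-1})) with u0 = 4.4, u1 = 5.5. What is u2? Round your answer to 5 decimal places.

4.96774

h(4.4) = -3.5200000, h(5.5) = 3.3000000
u2 = 5.5000000 − 3.3000000·(5.5000000 − 4.4000000) / (3.3000000 − (-3.5200000)) = 5.5000000 − (3.6300000)/(6.8200000) = 4.9677419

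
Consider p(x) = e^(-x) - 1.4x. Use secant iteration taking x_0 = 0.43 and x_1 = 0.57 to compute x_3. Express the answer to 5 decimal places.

0.45374

p(0.43) = 0.0485091, p(0.57) = -0.2324746
x_2 = 0.5700000 − (-0.2324746)·(0.5700000 − 0.4300000) / (-0.2324746 − 0.0485091) = 0.5700000 − (-0.0325464)/(-0.2809837) = 0.4541696
p(0.4541696) = -0.0008625
x_3 = 0.4541696 − (-0.0008625)·(0.4541696 − 0.5700000) / (-0.0008625 − (-0.2324746)) = 0.4541696 − (0.0000999)/(0.2316121) = 0.4537383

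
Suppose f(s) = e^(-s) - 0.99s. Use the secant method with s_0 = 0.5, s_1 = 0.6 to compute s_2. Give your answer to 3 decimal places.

f(0.5) = 0.11153, f(0.6) = -0.04519
s_2 = 0.60000 − (-0.04519)·(0.60000 − 0.50000) / (-0.04519 − 0.11153) = 0.60000 − (-0.00452)/(-0.15672) = 0.57117

0.571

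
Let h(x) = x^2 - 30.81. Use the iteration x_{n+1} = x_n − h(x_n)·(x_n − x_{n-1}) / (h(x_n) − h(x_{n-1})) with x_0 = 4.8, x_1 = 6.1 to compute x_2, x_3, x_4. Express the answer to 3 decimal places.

h(4.8) = -7.77000, h(6.1) = 6.40000
x_2 = 6.10000 − 6.40000·(6.10000 − 4.80000) / (6.40000 − (-7.77000)) = 6.10000 − (8.32000)/(14.17000) = 5.51284
h(5.51284) = -0.41855
x_3 = 5.51284 − (-0.41855)·(5.51284 − 6.10000) / (-0.41855 − 6.40000) = 5.51284 − (0.24575)/(-6.81855) = 5.54889
h(5.54889) = -0.01986
x_4 = 5.54889 − (-0.01986)·(5.54889 − 5.51284) / (-0.01986 − (-0.41855)) = 5.54889 − (-0.00072)/(0.39869) = 5.55068

5.513, 5.549, 5.551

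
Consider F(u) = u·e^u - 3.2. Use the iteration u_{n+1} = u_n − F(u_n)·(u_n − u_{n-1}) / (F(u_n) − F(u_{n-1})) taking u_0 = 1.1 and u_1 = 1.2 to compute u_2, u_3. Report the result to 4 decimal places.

1.0846, 1.0833

F(1.1) = 0.104583, F(1.2) = 0.784140
u_2 = 1.200000 − 0.784140·(1.200000 − 1.100000) / (0.784140 − 0.104583) = 1.200000 − (0.078414)/(0.679558) = 1.084610
F(1.084610) = 0.008588
u_3 = 1.084610 − 0.008588·(1.084610 − 1.200000) / (0.008588 − 0.784140) = 1.084610 − (-0.000991)/(-0.775553) = 1.083332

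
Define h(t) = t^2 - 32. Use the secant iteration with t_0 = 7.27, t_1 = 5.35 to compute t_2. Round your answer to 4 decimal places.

5.6176

h(7.27) = 20.852900, h(5.35) = -3.377500
t_2 = 5.350000 − (-3.377500)·(5.350000 − 7.270000) / (-3.377500 − 20.852900) = 5.350000 − (6.484800)/(-24.230400) = 5.617631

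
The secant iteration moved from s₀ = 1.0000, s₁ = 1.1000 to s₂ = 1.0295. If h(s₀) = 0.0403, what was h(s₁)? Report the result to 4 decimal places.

The secant line through (1.0000, 0.0403) and (1.1000, h(s₁)) crosses zero at s₂ = 1.0295.
So (1.0000, 0.0403), (1.1000, h(s₁)), (1.0295, 0) are collinear:
h(s₁) = 0.0403 · (1.1000 − 1.0295) / (1.0000 − 1.0295) = 0.0403 · (0.070500)/(-0.029500) = -0.096310

-0.0963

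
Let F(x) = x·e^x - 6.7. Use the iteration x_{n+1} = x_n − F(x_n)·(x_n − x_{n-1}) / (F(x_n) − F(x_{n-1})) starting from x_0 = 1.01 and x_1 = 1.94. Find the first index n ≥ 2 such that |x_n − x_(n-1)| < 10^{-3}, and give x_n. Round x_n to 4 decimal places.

n = 6, x_n = 1.4980

F(1.01) = -3.926943, F(1.94) = 6.799977
x_2 = 1.940000 − 6.799977·(0.930000)/(10.726920) = 1.350457;  |Δ| = 0.589543
F(1.350457) = -1.488330
x_3 = 1.350457 − (-1.488330)·(-0.589543)/(-8.288307) = 1.456321;  |Δ| = 0.105864
F(1.456321) = -0.452166
x_4 = 1.456321 − (-0.452166)·(0.105864)/(1.036164) = 1.502519;  |Δ| = 0.046197
F(1.502519) = 0.050804
x_5 = 1.502519 − 0.050804·(0.046197)/(0.502970) = 1.497852;  |Δ| = 0.004666
F(1.497852) = -0.001492
x_6 = 1.497852 − (-0.001492)·(-0.004666)/(-0.052296) = 1.497986;  |Δ| = 0.000133
|x_6 − x_5| = 0.000133 < 10^{-3}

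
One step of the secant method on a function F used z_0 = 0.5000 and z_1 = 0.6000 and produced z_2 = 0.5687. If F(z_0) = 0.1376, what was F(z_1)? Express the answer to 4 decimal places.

-0.0627

The secant line through (0.5000, 0.1376) and (0.6000, F(z_1)) crosses zero at z_2 = 0.5687.
So (0.5000, 0.1376), (0.6000, F(z_1)), (0.5687, 0) are collinear:
F(z_1) = 0.1376 · (0.6000 − 0.5687) / (0.5000 − 0.5687) = 0.1376 · (0.031300)/(-0.068700) = -0.062691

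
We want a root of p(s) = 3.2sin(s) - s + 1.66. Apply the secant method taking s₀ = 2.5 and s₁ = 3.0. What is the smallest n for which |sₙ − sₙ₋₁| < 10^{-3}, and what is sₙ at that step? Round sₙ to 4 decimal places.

n = 4, sₙ = 2.7830

p(2.5) = 1.075111, p(3.0) = -0.888416
s₂ = 3.000000 − (-0.888416)·(0.500000)/(-1.963527) = 2.773770;  |Δ| = 0.226230
p(2.773770) = 0.036899
s₃ = 2.773770 − 0.036899·(-0.226230)/(0.925315) = 2.782792;  |Δ| = 0.009021
p(2.782792) = 0.000894
s₄ = 2.782792 − 0.000894·(0.009021)/(-0.036006) = 2.783016;  |Δ| = 0.000224
|s₄ − s₃| = 0.000224 < 10^{-3}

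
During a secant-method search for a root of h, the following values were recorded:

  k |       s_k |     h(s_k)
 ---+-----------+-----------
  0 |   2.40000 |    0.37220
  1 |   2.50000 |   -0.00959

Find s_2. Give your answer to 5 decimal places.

s_2 = 2.50000 − (-0.00959)·(2.50000 − 2.40000) / (-0.00959 − 0.37220)
   = 2.50000 − (-0.0009590)/(-0.3817900) = 2.4974881

2.49749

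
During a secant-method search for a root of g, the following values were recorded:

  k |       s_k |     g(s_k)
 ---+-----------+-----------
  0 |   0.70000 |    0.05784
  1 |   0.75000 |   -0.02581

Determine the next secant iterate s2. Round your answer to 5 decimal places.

s2 = 0.75000 − (-0.02581)·(0.75000 − 0.70000) / (-0.02581 − 0.05784)
   = 0.75000 − (-0.0012905)/(-0.0836500) = 0.7345726

0.73457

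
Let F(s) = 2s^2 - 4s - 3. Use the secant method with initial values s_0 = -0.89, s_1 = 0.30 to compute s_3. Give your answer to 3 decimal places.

F(-0.89) = 2.14420, F(0.30) = -4.02000
s_2 = 0.30000 − (-4.02000)·(0.30000 − (-0.89000)) / (-4.02000 − 2.14420) = 0.30000 − (-4.78380)/(-6.16420) = -0.47606
F(-0.47606) = -0.64248
s_3 = -0.47606 − (-0.64248)·(-0.47606 − 0.30000) / (-0.64248 − (-4.02000)) = -0.47606 − (0.49861)/(3.37752) = -0.62369

-0.624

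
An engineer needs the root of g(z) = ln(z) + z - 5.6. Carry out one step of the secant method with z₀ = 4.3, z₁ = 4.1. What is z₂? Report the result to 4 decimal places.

g(4.3) = 0.158615, g(4.1) = -0.089013
z₂ = 4.100000 − (-0.089013)·(4.100000 − 4.300000) / (-0.089013 − 0.158615) = 4.100000 − (0.017803)/(-0.247628) = 4.171893

4.1719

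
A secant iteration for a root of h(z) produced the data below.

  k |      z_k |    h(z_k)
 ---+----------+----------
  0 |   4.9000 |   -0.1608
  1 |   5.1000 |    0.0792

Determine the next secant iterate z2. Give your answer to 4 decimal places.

z2 = 5.1000 − 0.0792·(5.1000 − 4.9000) / (0.0792 − (-0.1608))
   = 5.1000 − (0.015840)/(0.240000) = 5.034000

5.0340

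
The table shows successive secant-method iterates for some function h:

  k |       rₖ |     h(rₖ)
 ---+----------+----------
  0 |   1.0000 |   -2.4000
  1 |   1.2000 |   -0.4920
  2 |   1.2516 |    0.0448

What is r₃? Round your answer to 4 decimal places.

1.2473

r₃ = 1.2516 − 0.0448·(1.2516 − 1.2000) / (0.0448 − (-0.4920))
   = 1.2516 − (0.002312)/(0.536800) = 1.247294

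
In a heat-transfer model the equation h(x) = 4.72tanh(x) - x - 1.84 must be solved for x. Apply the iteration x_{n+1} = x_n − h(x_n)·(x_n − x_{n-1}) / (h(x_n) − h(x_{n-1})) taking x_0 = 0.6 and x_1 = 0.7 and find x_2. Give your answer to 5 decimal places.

h(0.6) = 0.0948740, h(0.7) = 0.3126159
x_2 = 0.7000000 − 0.3126159·(0.7000000 − 0.6000000) / (0.3126159 − 0.0948740) = 0.7000000 − (0.0312616)/(0.2177420) = 0.5564283

0.55643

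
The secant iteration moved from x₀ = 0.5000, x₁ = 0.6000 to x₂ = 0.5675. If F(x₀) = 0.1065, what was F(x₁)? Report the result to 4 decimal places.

The secant line through (0.5000, 0.1065) and (0.6000, F(x₁)) crosses zero at x₂ = 0.5675.
So (0.5000, 0.1065), (0.6000, F(x₁)), (0.5675, 0) are collinear:
F(x₁) = 0.1065 · (0.6000 − 0.5675) / (0.5000 − 0.5675) = 0.1065 · (0.032500)/(-0.067500) = -0.051278

-0.0513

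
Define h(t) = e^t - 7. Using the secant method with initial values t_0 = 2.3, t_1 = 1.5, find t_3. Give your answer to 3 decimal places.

h(2.3) = 2.97418, h(1.5) = -2.51831
t_2 = 1.50000 − (-2.51831)·(1.50000 − 2.30000) / (-2.51831 − 2.97418) = 1.50000 − (2.01465)/(-5.49249) = 1.86680
h(1.86680) = -0.53243
t_3 = 1.86680 − (-0.53243)·(1.86680 − 1.50000) / (-0.53243 − (-2.51831)) = 1.86680 − (-0.19530)/(1.98588) = 1.96514

1.965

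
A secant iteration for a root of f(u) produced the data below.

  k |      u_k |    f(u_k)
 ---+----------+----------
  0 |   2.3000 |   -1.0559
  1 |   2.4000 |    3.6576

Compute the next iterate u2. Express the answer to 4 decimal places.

2.3224

u2 = 2.4000 − 3.6576·(2.4000 − 2.3000) / (3.6576 − (-1.0559))
   = 2.4000 − (0.365760)/(4.713500) = 2.322402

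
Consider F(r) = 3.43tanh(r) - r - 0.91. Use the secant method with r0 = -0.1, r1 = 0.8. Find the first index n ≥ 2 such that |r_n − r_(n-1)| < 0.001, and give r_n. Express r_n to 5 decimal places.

F(-0.1) = -1.1518612, F(0.8) = 0.5676461
r2 = 0.8000000 − 0.5676461·(0.9000000)/(1.7195073) = 0.5028908;  |Δ| = 0.2971092
F(0.5028908) = 0.1799585
r3 = 0.5028908 − 0.1799585·(-0.2971092)/(-0.3876876) = 0.3649773;  |Δ| = 0.1379135
F(0.3649773) = -0.0758815
r4 = 0.3649773 − (-0.0758815)·(-0.1379135)/(-0.2558401) = 0.4058821;  |Δ| = 0.0409048
F(0.4058821) = 0.0045671
r5 = 0.4058821 − 0.0045671·(0.0409048)/(0.0804486) = 0.4035599;  |Δ| = 0.0023222
F(0.4035599) = 0.0000986
r6 = 0.4035599 − 0.0000986·(-0.0023222)/(-0.0044685) = 0.4035086;  |Δ| = 0.0000512
|r6 − r5| = 0.0000512 < 0.001

n = 6, r_n = 0.40351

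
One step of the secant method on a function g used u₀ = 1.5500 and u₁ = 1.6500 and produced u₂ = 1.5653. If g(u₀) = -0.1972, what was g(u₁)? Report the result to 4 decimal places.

1.0917

The secant line through (1.5500, -0.1972) and (1.6500, g(u₁)) crosses zero at u₂ = 1.5653.
So (1.5500, -0.1972), (1.6500, g(u₁)), (1.5653, 0) are collinear:
g(u₁) = -0.1972 · (1.6500 − 1.5653) / (1.5500 − 1.5653) = -0.1972 · (0.084700)/(-0.015300) = 1.091689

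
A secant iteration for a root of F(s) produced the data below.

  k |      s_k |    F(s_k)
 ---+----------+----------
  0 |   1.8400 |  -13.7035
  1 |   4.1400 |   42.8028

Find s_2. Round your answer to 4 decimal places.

s_2 = 4.1400 − 42.8028·(4.1400 − 1.8400) / (42.8028 − (-13.7035))
   = 4.1400 − (98.446440)/(56.506300) = 2.397779

2.3978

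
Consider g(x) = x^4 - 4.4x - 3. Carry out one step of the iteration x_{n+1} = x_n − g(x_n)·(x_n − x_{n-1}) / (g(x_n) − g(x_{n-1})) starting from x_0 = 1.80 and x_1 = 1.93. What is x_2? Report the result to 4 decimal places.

g(1.80) = -0.422400, g(1.93) = 2.382880
x_2 = 1.930000 − 2.382880·(1.930000 − 1.800000) / (2.382880 − (-0.422400)) = 1.930000 − (0.309774)/(2.805280) = 1.819575

1.8196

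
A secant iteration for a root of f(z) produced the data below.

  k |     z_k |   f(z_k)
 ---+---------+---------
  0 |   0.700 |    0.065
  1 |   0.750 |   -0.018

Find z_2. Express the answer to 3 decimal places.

z_2 = 0.750 − (-0.018)·(0.750 − 0.700) / (-0.018 − 0.065)
   = 0.750 − (-0.00090)/(-0.08300) = 0.73916

0.739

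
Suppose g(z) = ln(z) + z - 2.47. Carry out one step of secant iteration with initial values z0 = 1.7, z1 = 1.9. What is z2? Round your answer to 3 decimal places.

1.854

g(1.7) = -0.23937, g(1.9) = 0.07185
z2 = 1.90000 − 0.07185·(1.90000 − 1.70000) / (0.07185 − (-0.23937)) = 1.90000 − (0.01437)/(0.31123) = 1.85383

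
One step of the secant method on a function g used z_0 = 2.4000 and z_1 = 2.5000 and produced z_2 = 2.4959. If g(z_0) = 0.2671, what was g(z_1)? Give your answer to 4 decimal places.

-0.0114

The secant line through (2.4000, 0.2671) and (2.5000, g(z_1)) crosses zero at z_2 = 2.4959.
So (2.4000, 0.2671), (2.5000, g(z_1)), (2.4959, 0) are collinear:
g(z_1) = 0.2671 · (2.5000 − 2.4959) / (2.4000 − 2.4959) = 0.2671 · (0.004100)/(-0.095900) = -0.011419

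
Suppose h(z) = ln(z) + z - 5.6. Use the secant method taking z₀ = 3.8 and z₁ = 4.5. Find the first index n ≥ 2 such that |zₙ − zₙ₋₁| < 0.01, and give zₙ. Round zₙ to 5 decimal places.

n = 3, zₙ = 4.17166

h(3.8) = -0.4649989, h(4.5) = 0.4040774
z₂ = 4.5000000 − 0.4040774·(0.7000000)/(0.8690763) = 4.1745347;  |Δ| = 0.3254653
h(4.1745347) = 0.0035376
z₃ = 4.1745347 − 0.0035376·(-0.3254653)/(-0.4005398) = 4.1716602;  |Δ| = 0.0028746
|z₃ − z₂| = 0.0028746 < 0.01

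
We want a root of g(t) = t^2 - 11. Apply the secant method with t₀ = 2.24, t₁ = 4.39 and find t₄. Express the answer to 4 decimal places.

g(2.24) = -5.982400, g(4.39) = 8.272100
t₂ = 4.390000 − 8.272100·(4.390000 − 2.240000) / (8.272100 − (-5.982400)) = 4.390000 − (17.785015)/(14.254500) = 3.142323
g(3.142323) = -1.125808
t₃ = 3.142323 − (-1.125808)·(3.142323 − 4.390000) / (-1.125808 − 8.272100) = 3.142323 − (1.404644)/(-9.397908) = 3.291786
g(3.291786) = -0.164143
t₄ = 3.291786 − (-0.164143)·(3.291786 − 3.142323) / (-0.164143 − (-1.125808)) = 3.291786 − (-0.024533)/(0.961665) = 3.317298

3.3173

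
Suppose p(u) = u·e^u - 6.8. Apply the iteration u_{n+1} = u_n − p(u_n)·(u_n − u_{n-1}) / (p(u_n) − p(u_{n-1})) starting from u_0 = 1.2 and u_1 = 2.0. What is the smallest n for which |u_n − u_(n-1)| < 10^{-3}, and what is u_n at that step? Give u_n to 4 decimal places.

p(1.2) = -2.815860, p(2.0) = 7.978112
u_2 = 2.000000 − 7.978112·(0.800000)/(10.793972) = 1.408699;  |Δ| = 0.591301
p(1.408699) = -1.037537
u_3 = 1.408699 − (-1.037537)·(-0.591301)/(-9.015649) = 1.476747;  |Δ| = 0.068048
p(1.476747) = -0.333803
u_4 = 1.476747 − (-0.333803)·(0.068048)/(0.703734) = 1.509024;  |Δ| = 0.032277
p(1.509024) = 0.024281
u_5 = 1.509024 − 0.024281·(0.032277)/(0.358084) = 1.506835;  |Δ| = 0.002189
p(1.506835) = -0.000515
u_6 = 1.506835 − (-0.000515)·(-0.002189)/(-0.024796) = 1.506881;  |Δ| = 0.000045
|u_6 − u_5| = 0.000045 < 10^{-3}

n = 6, u_n = 1.5069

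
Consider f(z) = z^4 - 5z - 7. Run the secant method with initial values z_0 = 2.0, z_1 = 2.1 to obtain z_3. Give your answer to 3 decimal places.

2.036

f(2.0) = -1.00000, f(2.1) = 1.94810
z_2 = 2.10000 − 1.94810·(2.10000 − 2.00000) / (1.94810 − (-1.00000)) = 2.10000 − (0.19481)/(2.94810) = 2.03392
f(2.03392) = -0.05623
z_3 = 2.03392 − (-0.05623)·(2.03392 − 2.10000) / (-0.05623 − 1.94810) = 2.03392 − (0.00372)/(-2.00433) = 2.03577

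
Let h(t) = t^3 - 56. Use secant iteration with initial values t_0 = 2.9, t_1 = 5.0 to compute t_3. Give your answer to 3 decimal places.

3.756

h(2.9) = -31.61100, h(5.0) = 69.00000
t_2 = 5.00000 − 69.00000·(5.00000 − 2.90000) / (69.00000 − (-31.61100)) = 5.00000 − (144.90000)/(100.61100) = 3.55980
h(3.55980) = -10.88960
t_3 = 3.55980 − (-10.88960)·(3.55980 − 5.00000) / (-10.88960 − 69.00000) = 3.55980 − (15.68321)/(-79.88960) = 3.75611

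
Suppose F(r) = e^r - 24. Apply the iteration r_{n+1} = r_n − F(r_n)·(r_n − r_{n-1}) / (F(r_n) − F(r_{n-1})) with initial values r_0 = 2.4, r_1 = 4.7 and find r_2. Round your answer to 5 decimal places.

F(2.4) = -12.9768236, F(4.7) = 85.9471725
r_2 = 4.7000000 − 85.9471725·(4.7000000 − 2.4000000) / (85.9471725 − (-12.9768236)) = 4.7000000 − (197.6784966)/(98.9239961) = 2.7017134

2.70171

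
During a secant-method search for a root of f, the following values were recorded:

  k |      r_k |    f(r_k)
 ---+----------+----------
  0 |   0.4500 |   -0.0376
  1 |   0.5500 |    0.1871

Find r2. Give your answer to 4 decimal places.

r2 = 0.5500 − 0.1871·(0.5500 − 0.4500) / (0.1871 − (-0.0376))
   = 0.5500 − (0.018710)/(0.224700) = 0.466733

0.4667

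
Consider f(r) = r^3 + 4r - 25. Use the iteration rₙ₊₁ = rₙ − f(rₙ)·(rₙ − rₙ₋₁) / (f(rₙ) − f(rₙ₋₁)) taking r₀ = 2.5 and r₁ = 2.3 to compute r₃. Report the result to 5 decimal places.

f(2.5) = 0.6250000, f(2.3) = -3.6330000
r₂ = 2.3000000 − (-3.6330000)·(2.3000000 − 2.5000000) / (-3.6330000 − 0.6250000) = 2.3000000 − (0.7266000)/(-4.2580000) = 2.4706435
f(2.4706435) = -0.0364223
r₃ = 2.4706435 − (-0.0364223)·(2.4706435 − 2.3000000) / (-0.0364223 − (-3.6330000)) = 2.4706435 − (-0.0062152)/(3.5965777) = 2.4723716

2.47237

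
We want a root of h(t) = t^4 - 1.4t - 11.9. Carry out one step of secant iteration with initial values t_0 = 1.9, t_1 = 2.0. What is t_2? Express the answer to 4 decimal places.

h(1.9) = -1.527900, h(2.0) = 1.300000
t_2 = 2.000000 − 1.300000·(2.000000 − 1.900000) / (1.300000 − (-1.527900)) = 2.000000 − (0.130000)/(2.827900) = 1.954029

1.9540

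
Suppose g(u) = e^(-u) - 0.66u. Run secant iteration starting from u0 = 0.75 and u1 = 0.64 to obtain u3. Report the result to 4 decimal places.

g(0.75) = -0.022633, g(0.64) = 0.104892
u2 = 0.640000 − 0.104892·(0.640000 − 0.750000) / (0.104892 − (-0.022633)) = 0.640000 − (-0.011538)/(0.127526) = 0.730477
g(0.730477) = -0.000436
u3 = 0.730477 − (-0.000436)·(0.730477 − 0.640000) / (-0.000436 − 0.104892) = 0.730477 − (-0.000039)/(-0.105328) = 0.730103

0.7301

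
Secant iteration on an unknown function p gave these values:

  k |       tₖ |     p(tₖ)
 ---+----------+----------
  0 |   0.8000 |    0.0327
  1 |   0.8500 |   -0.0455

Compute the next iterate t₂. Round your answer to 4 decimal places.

0.8209

t₂ = 0.8500 − (-0.0455)·(0.8500 − 0.8000) / (-0.0455 − 0.0327)
   = 0.8500 − (-0.002275)/(-0.078200) = 0.820908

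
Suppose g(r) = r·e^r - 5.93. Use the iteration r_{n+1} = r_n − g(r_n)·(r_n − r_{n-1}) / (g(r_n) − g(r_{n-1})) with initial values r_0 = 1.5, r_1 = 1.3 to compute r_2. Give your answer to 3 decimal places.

1.419

g(1.5) = 0.79253, g(1.3) = -1.15991
r_2 = 1.30000 − (-1.15991)·(1.30000 − 1.50000) / (-1.15991 − 0.79253) = 1.30000 − (0.23198)/(-1.95245) = 1.41882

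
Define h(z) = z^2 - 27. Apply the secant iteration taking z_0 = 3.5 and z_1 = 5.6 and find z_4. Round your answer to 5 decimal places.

5.19617

h(3.5) = -14.7500000, h(5.6) = 4.3600000
z_2 = 5.6000000 − 4.3600000·(5.6000000 − 3.5000000) / (4.3600000 − (-14.7500000)) = 5.6000000 − (9.1560000)/(19.1100000) = 5.1208791
h(5.1208791) = -0.7765970
z_3 = 5.1208791 − (-0.7765970)·(5.1208791 − 5.6000000) / (-0.7765970 − 4.3600000) = 5.1208791 − (0.3720839)/(-5.1365970) = 5.1933169
h(5.1933169) = -0.0294592
z_4 = 5.1933169 − (-0.0294592)·(5.1933169 − 5.1208791) / (-0.0294592 − (-0.7765970)) = 5.1933169 − (-0.0021340)/(0.7471378) = 5.1961731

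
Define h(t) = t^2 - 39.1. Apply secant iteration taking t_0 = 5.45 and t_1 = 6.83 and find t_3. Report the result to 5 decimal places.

h(5.45) = -9.3975000, h(6.83) = 7.5489000
t_2 = 6.8300000 − 7.5489000·(6.8300000 − 5.4500000) / (7.5489000 − (-9.3975000)) = 6.8300000 − (10.4174820)/(16.9464000) = 6.2152687
h(6.2152687) = -0.4704346
t_3 = 6.2152687 − (-0.4704346)·(6.2152687 − 6.8300000) / (-0.4704346 − 7.5489000) = 6.2152687 − (0.2891909)/(-8.0193346) = 6.2513304

6.25133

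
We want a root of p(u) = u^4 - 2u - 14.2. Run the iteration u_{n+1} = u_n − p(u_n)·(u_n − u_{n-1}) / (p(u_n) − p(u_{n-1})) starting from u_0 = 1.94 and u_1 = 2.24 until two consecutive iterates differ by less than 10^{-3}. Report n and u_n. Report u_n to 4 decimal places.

p(1.94) = -3.915315, p(2.24) = 6.496310
u_2 = 2.240000 − 6.496310·(0.300000)/(10.411625) = 2.052816;  |Δ| = 0.187184
p(2.052816) = -0.547395
u_3 = 2.052816 − (-0.547395)·(-0.187184)/(-7.043705) = 2.067363;  |Δ| = 0.014547
p(2.067363) = -0.067753
u_4 = 2.067363 − (-0.067753)·(0.014547)/(0.479643) = 2.069417;  |Δ| = 0.002055
p(2.069417) = 0.000871
u_5 = 2.069417 − 0.000871·(0.002055)/(0.068624) = 2.069391;  |Δ| = 0.000026
|u_5 − u_4| = 0.000026 < 10^{-3}

n = 5, u_n = 2.0694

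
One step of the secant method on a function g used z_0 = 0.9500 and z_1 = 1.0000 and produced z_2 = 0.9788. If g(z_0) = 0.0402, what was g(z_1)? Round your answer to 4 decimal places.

The secant line through (0.9500, 0.0402) and (1.0000, g(z_1)) crosses zero at z_2 = 0.9788.
So (0.9500, 0.0402), (1.0000, g(z_1)), (0.9788, 0) are collinear:
g(z_1) = 0.0402 · (1.0000 − 0.9788) / (0.9500 − 0.9788) = 0.0402 · (0.021200)/(-0.028800) = -0.029592

-0.0296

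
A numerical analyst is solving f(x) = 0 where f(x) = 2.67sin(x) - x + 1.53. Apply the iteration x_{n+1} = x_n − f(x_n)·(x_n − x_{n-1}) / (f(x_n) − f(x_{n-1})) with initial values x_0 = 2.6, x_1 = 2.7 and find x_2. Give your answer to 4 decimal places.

2.6914

f(2.6) = 0.306389, f(2.7) = -0.028896
x_2 = 2.700000 − (-0.028896)·(2.700000 − 2.600000) / (-0.028896 − 0.306389) = 2.700000 − (-0.002890)/(-0.335284) = 2.691382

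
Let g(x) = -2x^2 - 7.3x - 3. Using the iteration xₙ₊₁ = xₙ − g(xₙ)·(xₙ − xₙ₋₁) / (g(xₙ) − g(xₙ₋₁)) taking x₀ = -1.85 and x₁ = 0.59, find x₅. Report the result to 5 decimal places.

g(-1.85) = 3.6600000, g(0.59) = -8.0032000
x₂ = 0.5900000 − (-8.0032000)·(0.5900000 − (-1.8500000)) / (-8.0032000 − 3.6600000) = 0.5900000 − (-19.5278080)/(-11.6632000) = -1.0843096
g(-1.0843096) = 2.5640055
x₃ = -1.0843096 − 2.5640055·(-1.0843096 − 0.5900000) / (2.5640055 − (-8.0032000)) = -1.0843096 − (-4.2929391)/(10.5672055) = -0.6780585
g(-0.6780585) = 1.0303004
x₄ = -0.6780585 − 1.0303004·(-0.6780585 − (-1.0843096)) / (1.0303004 − 2.5640055) = -0.6780585 − (0.4185607)/(-1.5337051) = -0.4051503
g(-0.4051503) = -0.3706963
x₅ = -0.4051503 − (-0.3706963)·(-0.4051503 − (-0.6780585)) / (-0.3706963 − 1.0303004) = -0.4051503 − (-0.1011660)/(-1.4009967) = -0.4773604

-0.47736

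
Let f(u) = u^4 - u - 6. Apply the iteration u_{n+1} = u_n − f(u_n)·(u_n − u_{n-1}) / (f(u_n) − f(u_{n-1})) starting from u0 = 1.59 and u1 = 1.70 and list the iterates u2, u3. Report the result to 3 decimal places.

1.661, 1.664

f(1.59) = -1.19871, f(1.70) = 0.65210
u2 = 1.70000 − 0.65210·(1.70000 − 1.59000) / (0.65210 − (-1.19871)) = 1.70000 − (0.07173)/(1.85081) = 1.66124
f(1.66124) = -0.04513
u3 = 1.66124 − (-0.04513)·(1.66124 − 1.70000) / (-0.04513 − 0.65210) = 1.66124 − (0.00175)/(-0.69723) = 1.66375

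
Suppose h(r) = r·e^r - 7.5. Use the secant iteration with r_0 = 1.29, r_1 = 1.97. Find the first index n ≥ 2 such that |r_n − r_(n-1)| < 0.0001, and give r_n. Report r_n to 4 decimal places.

h(1.29) = -2.813705, h(1.97) = 6.626233
r_2 = 1.970000 − 6.626233·(0.680000)/(9.439938) = 1.492683;  |Δ| = 0.477317
h(1.492683) = -0.859024
r_3 = 1.492683 − (-0.859024)·(-0.477317)/(-7.485256) = 1.547461;  |Δ| = 0.054778
h(1.547461) = -0.227668
r_4 = 1.547461 − (-0.227668)·(0.054778)/(0.631356) = 1.567214;  |Δ| = 0.019753
h(1.567214) = 0.012092
r_5 = 1.567214 − 0.012092·(0.019753)/(0.239759) = 1.566218;  |Δ| = 0.000996
h(1.566218) = -0.000158
r_6 = 1.566218 − (-0.000158)·(-0.000996)/(-0.012250) = 1.566231;  |Δ| = 0.000013
|r_6 − r_5| = 0.000013 < 0.0001

n = 6, r_n = 1.5662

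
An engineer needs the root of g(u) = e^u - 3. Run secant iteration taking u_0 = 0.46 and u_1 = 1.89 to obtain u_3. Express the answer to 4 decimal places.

g(0.46) = -1.415926, g(1.89) = 3.619369
u_2 = 1.890000 − 3.619369·(1.890000 − 0.460000) / (3.619369 − (-1.415926)) = 1.890000 − (5.175697)/(5.035295) = 0.862116
g(0.862116) = -0.631833
u_3 = 0.862116 − (-0.631833)·(0.862116 − 1.890000) / (-0.631833 − 3.619369) = 0.862116 − (0.649451)/(-4.251201) = 1.014885

1.0149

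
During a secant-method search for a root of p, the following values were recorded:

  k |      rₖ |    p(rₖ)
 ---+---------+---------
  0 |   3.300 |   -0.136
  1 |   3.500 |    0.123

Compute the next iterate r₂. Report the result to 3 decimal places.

r₂ = 3.500 − 0.123·(3.500 − 3.300) / (0.123 − (-0.136))
   = 3.500 − (0.02460)/(0.25900) = 3.40502

3.405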